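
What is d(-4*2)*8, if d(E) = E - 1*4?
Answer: -96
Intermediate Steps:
d(E) = -4 + E (d(E) = E - 4 = -4 + E)
d(-4*2)*8 = (-4 - 4*2)*8 = (-4 - 8)*8 = -12*8 = -96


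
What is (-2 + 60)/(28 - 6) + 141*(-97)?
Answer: -150418/11 ≈ -13674.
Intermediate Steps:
(-2 + 60)/(28 - 6) + 141*(-97) = 58/22 - 13677 = 58*(1/22) - 13677 = 29/11 - 13677 = -150418/11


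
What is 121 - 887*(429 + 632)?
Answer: -940986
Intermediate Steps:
121 - 887*(429 + 632) = 121 - 887*1061 = 121 - 941107 = -940986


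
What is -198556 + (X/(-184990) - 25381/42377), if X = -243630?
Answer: -155653863706656/783932123 ≈ -1.9856e+5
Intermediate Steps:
-198556 + (X/(-184990) - 25381/42377) = -198556 + (-243630/(-184990) - 25381/42377) = -198556 + (-243630*(-1/184990) - 25381*1/42377) = -198556 + (24363/18499 - 25381/42377) = -198556 + 562907732/783932123 = -155653863706656/783932123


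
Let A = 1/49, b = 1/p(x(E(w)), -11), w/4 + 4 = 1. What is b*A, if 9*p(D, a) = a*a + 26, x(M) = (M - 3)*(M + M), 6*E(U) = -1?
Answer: 3/2401 ≈ 0.0012495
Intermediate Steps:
w = -12 (w = -16 + 4*1 = -16 + 4 = -12)
E(U) = -⅙ (E(U) = (⅙)*(-1) = -⅙)
x(M) = 2*M*(-3 + M) (x(M) = (-3 + M)*(2*M) = 2*M*(-3 + M))
p(D, a) = 26/9 + a²/9 (p(D, a) = (a*a + 26)/9 = (a² + 26)/9 = (26 + a²)/9 = 26/9 + a²/9)
b = 3/49 (b = 1/(26/9 + (⅑)*(-11)²) = 1/(26/9 + (⅑)*121) = 1/(26/9 + 121/9) = 1/(49/3) = 3/49 ≈ 0.061224)
A = 1/49 ≈ 0.020408
b*A = (3/49)*(1/49) = 3/2401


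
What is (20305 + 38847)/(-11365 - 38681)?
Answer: -29576/25023 ≈ -1.1820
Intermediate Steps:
(20305 + 38847)/(-11365 - 38681) = 59152/(-50046) = 59152*(-1/50046) = -29576/25023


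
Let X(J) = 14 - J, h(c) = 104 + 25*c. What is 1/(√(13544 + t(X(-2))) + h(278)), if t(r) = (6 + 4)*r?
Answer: 3527/24872606 - √3426/24872606 ≈ 0.00013945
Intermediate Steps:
t(r) = 10*r
1/(√(13544 + t(X(-2))) + h(278)) = 1/(√(13544 + 10*(14 - 1*(-2))) + (104 + 25*278)) = 1/(√(13544 + 10*(14 + 2)) + (104 + 6950)) = 1/(√(13544 + 10*16) + 7054) = 1/(√(13544 + 160) + 7054) = 1/(√13704 + 7054) = 1/(2*√3426 + 7054) = 1/(7054 + 2*√3426)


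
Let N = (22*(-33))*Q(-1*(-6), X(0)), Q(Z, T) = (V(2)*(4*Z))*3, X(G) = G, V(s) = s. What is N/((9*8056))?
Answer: -1452/1007 ≈ -1.4419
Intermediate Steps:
Q(Z, T) = 24*Z (Q(Z, T) = (2*(4*Z))*3 = (8*Z)*3 = 24*Z)
N = -104544 (N = (22*(-33))*(24*(-1*(-6))) = -17424*6 = -726*144 = -104544)
N/((9*8056)) = -104544/(9*8056) = -104544/72504 = -104544*1/72504 = -1452/1007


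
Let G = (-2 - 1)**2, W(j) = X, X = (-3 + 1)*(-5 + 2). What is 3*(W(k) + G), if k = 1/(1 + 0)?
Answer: 45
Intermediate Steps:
X = 6 (X = -2*(-3) = 6)
k = 1 (k = 1/1 = 1)
W(j) = 6
G = 9 (G = (-3)**2 = 9)
3*(W(k) + G) = 3*(6 + 9) = 3*15 = 45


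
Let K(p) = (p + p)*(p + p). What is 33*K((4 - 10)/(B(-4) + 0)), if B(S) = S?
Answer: 297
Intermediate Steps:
K(p) = 4*p² (K(p) = (2*p)*(2*p) = 4*p²)
33*K((4 - 10)/(B(-4) + 0)) = 33*(4*((4 - 10)/(-4 + 0))²) = 33*(4*(-6/(-4))²) = 33*(4*(-6*(-¼))²) = 33*(4*(3/2)²) = 33*(4*(9/4)) = 33*9 = 297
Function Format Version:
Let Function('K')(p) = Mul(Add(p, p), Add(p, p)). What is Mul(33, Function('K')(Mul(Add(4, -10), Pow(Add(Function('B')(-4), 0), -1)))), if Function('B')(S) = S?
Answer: 297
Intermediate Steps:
Function('K')(p) = Mul(4, Pow(p, 2)) (Function('K')(p) = Mul(Mul(2, p), Mul(2, p)) = Mul(4, Pow(p, 2)))
Mul(33, Function('K')(Mul(Add(4, -10), Pow(Add(Function('B')(-4), 0), -1)))) = Mul(33, Mul(4, Pow(Mul(Add(4, -10), Pow(Add(-4, 0), -1)), 2))) = Mul(33, Mul(4, Pow(Mul(-6, Pow(-4, -1)), 2))) = Mul(33, Mul(4, Pow(Mul(-6, Rational(-1, 4)), 2))) = Mul(33, Mul(4, Pow(Rational(3, 2), 2))) = Mul(33, Mul(4, Rational(9, 4))) = Mul(33, 9) = 297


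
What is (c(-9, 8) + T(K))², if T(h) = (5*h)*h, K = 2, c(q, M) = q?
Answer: 121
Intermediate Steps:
T(h) = 5*h²
(c(-9, 8) + T(K))² = (-9 + 5*2²)² = (-9 + 5*4)² = (-9 + 20)² = 11² = 121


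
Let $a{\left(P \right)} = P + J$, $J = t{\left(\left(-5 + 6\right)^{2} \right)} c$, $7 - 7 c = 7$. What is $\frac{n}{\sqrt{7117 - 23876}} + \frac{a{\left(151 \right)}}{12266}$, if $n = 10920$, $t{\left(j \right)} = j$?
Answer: $\frac{151}{12266} - \frac{10920 i \sqrt{16759}}{16759} \approx 0.01231 - 84.353 i$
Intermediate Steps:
$c = 0$ ($c = 1 - 1 = 0$)
$J = 0$ ($J = \left(-5 + 6\right)^{2} \cdot 0 = 1^{2} \cdot 0 = 1 \cdot 0 = 0$)
$a{\left(P \right)} = P$ ($a{\left(P \right)} = P + 0 = P$)
$\frac{n}{\sqrt{7117 - 23876}} + \frac{a{\left(151 \right)}}{12266} = \frac{10920}{\sqrt{7117 - 23876}} + \frac{151}{12266} = \frac{10920}{\sqrt{-16759}} + 151 \cdot \frac{1}{12266} = \frac{10920}{i \sqrt{16759}} + \frac{151}{12266} = 10920 \left(- \frac{i \sqrt{16759}}{16759}\right) + \frac{151}{12266} = - \frac{10920 i \sqrt{16759}}{16759} + \frac{151}{12266} = \frac{151}{12266} - \frac{10920 i \sqrt{16759}}{16759}$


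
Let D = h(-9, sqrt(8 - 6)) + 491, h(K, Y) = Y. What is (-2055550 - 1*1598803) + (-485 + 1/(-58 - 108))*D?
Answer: -646153499/166 - 80511*sqrt(2)/166 ≈ -3.8932e+6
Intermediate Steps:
D = 491 + sqrt(2) (D = sqrt(8 - 6) + 491 = sqrt(2) + 491 = 491 + sqrt(2) ≈ 492.41)
(-2055550 - 1*1598803) + (-485 + 1/(-58 - 108))*D = (-2055550 - 1*1598803) + (-485 + 1/(-58 - 108))*(491 + sqrt(2)) = (-2055550 - 1598803) + (-485 + 1/(-166))*(491 + sqrt(2)) = -3654353 + (-485 - 1/166)*(491 + sqrt(2)) = -3654353 - 80511*(491 + sqrt(2))/166 = -3654353 + (-39530901/166 - 80511*sqrt(2)/166) = -646153499/166 - 80511*sqrt(2)/166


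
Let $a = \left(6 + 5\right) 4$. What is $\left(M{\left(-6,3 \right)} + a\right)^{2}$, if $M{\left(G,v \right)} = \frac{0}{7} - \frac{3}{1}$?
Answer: $1681$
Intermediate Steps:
$a = 44$ ($a = 11 \cdot 4 = 44$)
$M{\left(G,v \right)} = -3$ ($M{\left(G,v \right)} = 0 \cdot \frac{1}{7} - 3 = 0 - 3 = -3$)
$\left(M{\left(-6,3 \right)} + a\right)^{2} = \left(-3 + 44\right)^{2} = 41^{2} = 1681$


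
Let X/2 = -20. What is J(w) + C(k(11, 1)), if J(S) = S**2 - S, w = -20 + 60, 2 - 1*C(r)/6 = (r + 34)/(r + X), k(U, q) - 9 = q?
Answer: 7904/5 ≈ 1580.8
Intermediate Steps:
X = -40 (X = 2*(-20) = -40)
k(U, q) = 9 + q
C(r) = 12 - 6*(34 + r)/(-40 + r) (C(r) = 12 - 6*(r + 34)/(r - 40) = 12 - 6*(34 + r)/(-40 + r))
w = 40
J(w) + C(k(11, 1)) = 40*(-1 + 40) + 6*(-114 + (9 + 1))/(-40 + (9 + 1)) = 40*39 + 6*(-114 + 10)/(-40 + 10) = 1560 + 6*(-104)/(-30) = 1560 + 6*(-1/30)*(-104) = 1560 + 104/5 = 7904/5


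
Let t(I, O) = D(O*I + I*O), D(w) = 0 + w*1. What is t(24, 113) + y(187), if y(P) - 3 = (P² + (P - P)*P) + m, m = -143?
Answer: 40253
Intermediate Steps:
D(w) = w (D(w) = 0 + w = w)
t(I, O) = 2*I*O (t(I, O) = O*I + I*O = I*O + I*O = 2*I*O)
y(P) = -140 + P² (y(P) = 3 + ((P² + (P - P)*P) - 143) = 3 + ((P² + 0*P) - 143) = 3 + ((P² + 0) - 143) = 3 + (P² - 143) = 3 + (-143 + P²) = -140 + P²)
t(24, 113) + y(187) = 2*24*113 + (-140 + 187²) = 5424 + (-140 + 34969) = 5424 + 34829 = 40253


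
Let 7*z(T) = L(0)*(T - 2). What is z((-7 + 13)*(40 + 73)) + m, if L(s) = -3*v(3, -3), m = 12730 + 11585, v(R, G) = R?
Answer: 164121/7 ≈ 23446.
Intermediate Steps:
m = 24315
L(s) = -9 (L(s) = -3*3 = -9)
z(T) = 18/7 - 9*T/7 (z(T) = (-9*(T - 2))/7 = (-9*(-2 + T))/7 = (18 - 9*T)/7 = 18/7 - 9*T/7)
z((-7 + 13)*(40 + 73)) + m = (18/7 - 9*(-7 + 13)*(40 + 73)/7) + 24315 = (18/7 - 54*113/7) + 24315 = (18/7 - 9/7*678) + 24315 = (18/7 - 6102/7) + 24315 = -6084/7 + 24315 = 164121/7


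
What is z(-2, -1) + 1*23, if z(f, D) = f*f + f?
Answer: 25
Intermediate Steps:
z(f, D) = f + f² (z(f, D) = f² + f = f + f²)
z(-2, -1) + 1*23 = -2*(1 - 2) + 1*23 = -2*(-1) + 23 = 2 + 23 = 25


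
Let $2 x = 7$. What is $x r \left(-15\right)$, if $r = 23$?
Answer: $- \frac{2415}{2} \approx -1207.5$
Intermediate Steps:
$x = \frac{7}{2}$ ($x = \frac{1}{2} \cdot 7 = \frac{7}{2} \approx 3.5$)
$x r \left(-15\right) = \frac{7}{2} \cdot 23 \left(-15\right) = \frac{161}{2} \left(-15\right) = - \frac{2415}{2}$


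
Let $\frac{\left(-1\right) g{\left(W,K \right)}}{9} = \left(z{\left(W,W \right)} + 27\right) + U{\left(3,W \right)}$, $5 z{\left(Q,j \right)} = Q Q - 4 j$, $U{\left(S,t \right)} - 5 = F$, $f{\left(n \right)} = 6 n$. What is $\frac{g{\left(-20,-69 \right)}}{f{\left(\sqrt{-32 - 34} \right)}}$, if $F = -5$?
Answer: $\frac{123 i \sqrt{66}}{44} \approx 22.71 i$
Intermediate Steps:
$U{\left(S,t \right)} = 0$ ($U{\left(S,t \right)} = 5 - 5 = 0$)
$z{\left(Q,j \right)} = - \frac{4 j}{5} + \frac{Q^{2}}{5}$ ($z{\left(Q,j \right)} = \frac{Q Q - 4 j}{5} = \frac{Q^{2} - 4 j}{5} = - \frac{4 j}{5} + \frac{Q^{2}}{5}$)
$g{\left(W,K \right)} = -243 - \frac{9 W^{2}}{5} + \frac{36 W}{5}$ ($g{\left(W,K \right)} = - 9 \left(\left(\left(- \frac{4 W}{5} + \frac{W^{2}}{5}\right) + 27\right) + 0\right) = - 9 \left(\left(27 - \frac{4 W}{5} + \frac{W^{2}}{5}\right) + 0\right) = - 9 \left(27 - \frac{4 W}{5} + \frac{W^{2}}{5}\right) = -243 - \frac{9 W^{2}}{5} + \frac{36 W}{5}$)
$\frac{g{\left(-20,-69 \right)}}{f{\left(\sqrt{-32 - 34} \right)}} = \frac{-243 - \frac{9 \left(-20\right)^{2}}{5} + \frac{36}{5} \left(-20\right)}{6 \sqrt{-32 - 34}} = \frac{-243 - 720 - 144}{6 \sqrt{-66}} = \frac{-243 - 720 - 144}{6 i \sqrt{66}} = - \frac{1107}{6 i \sqrt{66}} = - 1107 \left(- \frac{i \sqrt{66}}{396}\right) = \frac{123 i \sqrt{66}}{44}$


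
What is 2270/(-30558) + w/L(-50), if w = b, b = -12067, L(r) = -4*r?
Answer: -184598693/3055800 ≈ -60.409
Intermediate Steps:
w = -12067
2270/(-30558) + w/L(-50) = 2270/(-30558) - 12067/((-4*(-50))) = 2270*(-1/30558) - 12067/200 = -1135/15279 - 12067*1/200 = -1135/15279 - 12067/200 = -184598693/3055800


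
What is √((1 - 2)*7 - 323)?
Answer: I*√330 ≈ 18.166*I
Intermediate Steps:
√((1 - 2)*7 - 323) = √(-1*7 - 323) = √(-7 - 323) = √(-330) = I*√330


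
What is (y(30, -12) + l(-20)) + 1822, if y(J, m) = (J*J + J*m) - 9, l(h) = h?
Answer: 2333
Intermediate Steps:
y(J, m) = -9 + J² + J*m (y(J, m) = (J² + J*m) - 9 = -9 + J² + J*m)
(y(30, -12) + l(-20)) + 1822 = ((-9 + 30² + 30*(-12)) - 20) + 1822 = ((-9 + 900 - 360) - 20) + 1822 = (531 - 20) + 1822 = 511 + 1822 = 2333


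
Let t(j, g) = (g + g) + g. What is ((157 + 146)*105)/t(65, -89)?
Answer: -10605/89 ≈ -119.16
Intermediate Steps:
t(j, g) = 3*g (t(j, g) = 2*g + g = 3*g)
((157 + 146)*105)/t(65, -89) = ((157 + 146)*105)/((3*(-89))) = (303*105)/(-267) = 31815*(-1/267) = -10605/89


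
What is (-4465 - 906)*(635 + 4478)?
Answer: -27461923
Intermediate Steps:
(-4465 - 906)*(635 + 4478) = -5371*5113 = -27461923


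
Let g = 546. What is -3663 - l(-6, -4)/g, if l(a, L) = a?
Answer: -333332/91 ≈ -3663.0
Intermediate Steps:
-3663 - l(-6, -4)/g = -3663 - (-6)/546 = -3663 - 1*(-1/91) = -3663 + 1/91 = -333332/91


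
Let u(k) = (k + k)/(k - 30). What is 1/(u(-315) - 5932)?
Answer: -23/136394 ≈ -0.00016863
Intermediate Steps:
u(k) = 2*k/(-30 + k) (u(k) = (2*k)/(-30 + k) = 2*k/(-30 + k))
1/(u(-315) - 5932) = 1/(2*(-315)/(-30 - 315) - 5932) = 1/(2*(-315)/(-345) - 5932) = 1/(2*(-315)*(-1/345) - 5932) = 1/(42/23 - 5932) = 1/(-136394/23) = -23/136394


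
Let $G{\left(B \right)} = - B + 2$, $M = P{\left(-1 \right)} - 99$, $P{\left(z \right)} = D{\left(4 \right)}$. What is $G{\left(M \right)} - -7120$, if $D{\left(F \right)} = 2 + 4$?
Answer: $7215$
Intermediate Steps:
$D{\left(F \right)} = 6$
$P{\left(z \right)} = 6$
$M = -93$ ($M = 6 - 99 = -93$)
$G{\left(B \right)} = 2 - B$
$G{\left(M \right)} - -7120 = \left(2 - -93\right) - -7120 = \left(2 + 93\right) + 7120 = 95 + 7120 = 7215$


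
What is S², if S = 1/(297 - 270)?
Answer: 1/729 ≈ 0.0013717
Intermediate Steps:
S = 1/27 ≈ 0.037037
S² = (1/27)² = 1/729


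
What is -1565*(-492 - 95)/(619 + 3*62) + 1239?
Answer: 383210/161 ≈ 2380.2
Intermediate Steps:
-1565*(-492 - 95)/(619 + 3*62) + 1239 = -(-918655)/(619 + 186) + 1239 = -(-918655)/805 + 1239 = -1565*(-587/805) + 1239 = 183731/161 + 1239 = 383210/161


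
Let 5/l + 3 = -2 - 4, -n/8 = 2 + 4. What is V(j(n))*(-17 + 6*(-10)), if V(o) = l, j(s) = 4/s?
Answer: 385/9 ≈ 42.778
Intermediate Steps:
n = -48 (n = -8*(2 + 4) = -8*6 = -48)
l = -5/9 (l = 5/(-3 + (-2 - 4)) = 5/(-3 - 6) = 5/(-9) = 5*(-1/9) = -5/9 ≈ -0.55556)
V(o) = -5/9
V(j(n))*(-17 + 6*(-10)) = -5*(-17 + 6*(-10))/9 = -5*(-17 - 60)/9 = -5/9*(-77) = 385/9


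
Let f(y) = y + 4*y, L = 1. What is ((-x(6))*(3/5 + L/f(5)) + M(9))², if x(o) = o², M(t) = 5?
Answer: 203401/625 ≈ 325.44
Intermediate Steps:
f(y) = 5*y
((-x(6))*(3/5 + L/f(5)) + M(9))² = ((-1*6²)*(3/5 + 1/(5*5)) + 5)² = ((-1*36)*(3*(⅕) + 1/25) + 5)² = (-36*(⅗ + 1*(1/25)) + 5)² = (-36*(⅗ + 1/25) + 5)² = (-36*16/25 + 5)² = (-576/25 + 5)² = (-451/25)² = 203401/625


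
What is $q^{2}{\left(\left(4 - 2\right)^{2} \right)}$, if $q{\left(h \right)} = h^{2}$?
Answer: $256$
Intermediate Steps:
$q^{2}{\left(\left(4 - 2\right)^{2} \right)} = \left(\left(\left(4 - 2\right)^{2}\right)^{2}\right)^{2} = \left(\left(2^{2}\right)^{2}\right)^{2} = \left(4^{2}\right)^{2} = 16^{2} = 256$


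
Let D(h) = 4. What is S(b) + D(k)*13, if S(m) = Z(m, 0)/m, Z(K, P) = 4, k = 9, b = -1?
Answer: 48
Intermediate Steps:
S(m) = 4/m
S(b) + D(k)*13 = 4/(-1) + 4*13 = 4*(-1) + 52 = -4 + 52 = 48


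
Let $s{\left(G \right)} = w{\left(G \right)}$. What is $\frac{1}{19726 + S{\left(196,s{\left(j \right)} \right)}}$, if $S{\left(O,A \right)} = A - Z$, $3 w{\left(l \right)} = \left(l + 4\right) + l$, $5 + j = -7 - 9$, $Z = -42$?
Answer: $\frac{3}{59266} \approx 5.0619 \cdot 10^{-5}$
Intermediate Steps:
$j = -21$ ($j = -5 - 16 = -21$)
$w{\left(l \right)} = \frac{4}{3} + \frac{2 l}{3}$ ($w{\left(l \right)} = \frac{\left(l + 4\right) + l}{3} = \frac{\left(4 + l\right) + l}{3} = \frac{4 + 2 l}{3} = \frac{4}{3} + \frac{2 l}{3}$)
$s{\left(G \right)} = \frac{4}{3} + \frac{2 G}{3}$
$S{\left(O,A \right)} = 42 + A$ ($S{\left(O,A \right)} = A - -42 = A + 42 = 42 + A$)
$\frac{1}{19726 + S{\left(196,s{\left(j \right)} \right)}} = \frac{1}{19726 + \left(42 + \left(\frac{4}{3} + \frac{2}{3} \left(-21\right)\right)\right)} = \frac{1}{19726 + \left(42 + \left(\frac{4}{3} - 14\right)\right)} = \frac{1}{19726 + \left(42 - \frac{38}{3}\right)} = \frac{1}{19726 + \frac{88}{3}} = \frac{1}{\frac{59266}{3}} = \frac{3}{59266}$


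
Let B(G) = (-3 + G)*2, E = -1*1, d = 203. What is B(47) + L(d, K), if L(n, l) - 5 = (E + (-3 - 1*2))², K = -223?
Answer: 129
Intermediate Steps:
E = -1
L(n, l) = 41 (L(n, l) = 5 + (-1 + (-3 - 1*2))² = 5 + (-1 + (-3 - 2))² = 5 + (-1 - 5)² = 5 + (-6)² = 5 + 36 = 41)
B(G) = -6 + 2*G
B(47) + L(d, K) = (-6 + 2*47) + 41 = (-6 + 94) + 41 = 88 + 41 = 129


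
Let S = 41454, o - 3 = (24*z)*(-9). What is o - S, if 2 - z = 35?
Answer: -34323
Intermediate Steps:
z = -33 (z = 2 - 1*35 = 2 - 35 = -33)
o = 7131 (o = 3 + (24*(-33))*(-9) = 3 - 792*(-9) = 3 + 7128 = 7131)
o - S = 7131 - 1*41454 = 7131 - 41454 = -34323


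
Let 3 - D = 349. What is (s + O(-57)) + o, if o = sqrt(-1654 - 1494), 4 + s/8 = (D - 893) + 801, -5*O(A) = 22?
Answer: -17702/5 + 2*I*sqrt(787) ≈ -3540.4 + 56.107*I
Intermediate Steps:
D = -346 (D = 3 - 1*349 = 3 - 349 = -346)
O(A) = -22/5 (O(A) = -1/5*22 = -22/5)
s = -3536 (s = -32 + 8*((-346 - 893) + 801) = -32 + 8*(-1239 + 801) = -32 + 8*(-438) = -32 - 3504 = -3536)
o = 2*I*sqrt(787) (o = sqrt(-3148) = 2*I*sqrt(787) ≈ 56.107*I)
(s + O(-57)) + o = (-3536 - 22/5) + 2*I*sqrt(787) = -17702/5 + 2*I*sqrt(787)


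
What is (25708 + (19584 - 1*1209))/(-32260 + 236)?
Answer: -44083/32024 ≈ -1.3766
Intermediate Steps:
(25708 + (19584 - 1*1209))/(-32260 + 236) = (25708 + (19584 - 1209))/(-32024) = (25708 + 18375)*(-1/32024) = 44083*(-1/32024) = -44083/32024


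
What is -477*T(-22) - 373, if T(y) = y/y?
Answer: -850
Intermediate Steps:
T(y) = 1
-477*T(-22) - 373 = -477*1 - 373 = -477 - 373 = -850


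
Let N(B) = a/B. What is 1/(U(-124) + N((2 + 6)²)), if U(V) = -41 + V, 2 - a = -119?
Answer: -64/10439 ≈ -0.0061309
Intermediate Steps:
a = 121 (a = 2 - 1*(-119) = 2 + 119 = 121)
N(B) = 121/B
1/(U(-124) + N((2 + 6)²)) = 1/((-41 - 124) + 121/((2 + 6)²)) = 1/(-165 + 121/(8²)) = 1/(-165 + 121/64) = 1/(-10439/64) = -64/10439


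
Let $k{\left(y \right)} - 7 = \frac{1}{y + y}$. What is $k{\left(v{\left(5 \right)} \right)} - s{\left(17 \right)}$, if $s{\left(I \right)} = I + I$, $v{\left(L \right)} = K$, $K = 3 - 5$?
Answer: $- \frac{109}{4} \approx -27.25$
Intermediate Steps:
$K = -2$
$v{\left(L \right)} = -2$
$k{\left(y \right)} = 7 + \frac{1}{2 y}$ ($k{\left(y \right)} = 7 + \frac{1}{y + y} = 7 + \frac{1}{2 y}$)
$s{\left(I \right)} = 2 I$
$k{\left(v{\left(5 \right)} \right)} - s{\left(17 \right)} = \left(7 + \frac{1}{2 \left(-2\right)}\right) - 2 \cdot 17 = \left(7 + \frac{1}{2} \left(- \frac{1}{2}\right)\right) - 34 = \left(7 - \frac{1}{4}\right) - 34 = \frac{27}{4} - 34 = - \frac{109}{4}$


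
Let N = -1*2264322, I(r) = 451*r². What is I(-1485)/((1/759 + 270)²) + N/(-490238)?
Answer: 140487274233379166046/10294192725501559 ≈ 13647.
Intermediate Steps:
N = -2264322
I(-1485)/((1/759 + 270)²) + N/(-490238) = (451*(-1485)²)/((1/759 + 270)²) - 2264322/(-490238) = (451*2205225)/((1/759 + 270)²) - 2264322*(-1/490238) = 994556475/((204931/759)²) + 1132161/245119 = 994556475/(41996714761/576081) + 1132161/245119 = 994556475*(576081/41996714761) + 1132161/245119 = 572945088674475/41996714761 + 1132161/245119 = 140487274233379166046/10294192725501559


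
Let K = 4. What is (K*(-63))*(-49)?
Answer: 12348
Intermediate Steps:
(K*(-63))*(-49) = (4*(-63))*(-49) = -252*(-49) = 12348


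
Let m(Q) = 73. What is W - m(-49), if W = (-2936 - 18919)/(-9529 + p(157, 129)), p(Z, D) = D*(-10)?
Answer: -24772/349 ≈ -70.980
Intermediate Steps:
p(Z, D) = -10*D
W = 705/349 (W = (-2936 - 18919)/(-9529 - 10*129) = -21855/(-9529 - 1290) = -21855/(-10819) = -21855*(-1/10819) = 705/349 ≈ 2.0201)
W - m(-49) = 705/349 - 1*73 = 705/349 - 73 = -24772/349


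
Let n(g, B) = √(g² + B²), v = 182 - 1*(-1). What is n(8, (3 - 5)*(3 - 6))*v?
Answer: 1830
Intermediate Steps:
v = 183 (v = 182 + 1 = 183)
n(g, B) = √(B² + g²)
n(8, (3 - 5)*(3 - 6))*v = √(((3 - 5)*(3 - 6))² + 8²)*183 = √((-2*(-3))² + 64)*183 = √(6² + 64)*183 = √(36 + 64)*183 = √100*183 = 10*183 = 1830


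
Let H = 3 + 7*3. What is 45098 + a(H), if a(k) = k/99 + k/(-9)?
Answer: 1488154/33 ≈ 45096.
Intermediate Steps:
H = 24 (H = 3 + 21 = 24)
a(k) = -10*k/99 (a(k) = k*(1/99) + k*(-⅑) = k/99 - k/9 = -10*k/99)
45098 + a(H) = 45098 - 10/99*24 = 45098 - 80/33 = 1488154/33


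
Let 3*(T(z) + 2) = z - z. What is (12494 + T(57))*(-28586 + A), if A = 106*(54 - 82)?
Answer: -394172568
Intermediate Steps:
T(z) = -2 (T(z) = -2 + (z - z)/3 = -2 + (⅓)*0 = -2 + 0 = -2)
A = -2968 (A = 106*(-28) = -2968)
(12494 + T(57))*(-28586 + A) = (12494 - 2)*(-28586 - 2968) = 12492*(-31554) = -394172568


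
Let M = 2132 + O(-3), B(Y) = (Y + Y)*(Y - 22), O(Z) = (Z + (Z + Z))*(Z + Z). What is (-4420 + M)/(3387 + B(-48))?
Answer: -2234/10107 ≈ -0.22104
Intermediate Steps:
O(Z) = 6*Z² (O(Z) = (Z + 2*Z)*(2*Z) = (3*Z)*(2*Z) = 6*Z²)
B(Y) = 2*Y*(-22 + Y) (B(Y) = (2*Y)*(-22 + Y) = 2*Y*(-22 + Y))
M = 2186 (M = 2132 + 6*(-3)² = 2132 + 6*9 = 2132 + 54 = 2186)
(-4420 + M)/(3387 + B(-48)) = (-4420 + 2186)/(3387 + 2*(-48)*(-22 - 48)) = -2234/(3387 + 2*(-48)*(-70)) = -2234/(3387 + 6720) = -2234/10107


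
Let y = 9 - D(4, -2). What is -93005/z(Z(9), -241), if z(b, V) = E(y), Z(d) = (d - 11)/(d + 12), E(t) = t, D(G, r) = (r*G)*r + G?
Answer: 8455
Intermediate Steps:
D(G, r) = G + G*r² (D(G, r) = (G*r)*r + G = G*r² + G = G + G*r²)
y = -11 (y = 9 - 4*(1 + (-2)²) = 9 - 4*(1 + 4) = 9 - 4*5 = 9 - 1*20 = 9 - 20 = -11)
Z(d) = (-11 + d)/(12 + d)
z(b, V) = -11
-93005/z(Z(9), -241) = -93005/(-11) = -93005*(-1/11) = 8455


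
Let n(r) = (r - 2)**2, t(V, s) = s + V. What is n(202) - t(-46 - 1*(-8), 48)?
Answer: 39990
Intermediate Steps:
t(V, s) = V + s
n(r) = (-2 + r)**2
n(202) - t(-46 - 1*(-8), 48) = (-2 + 202)**2 - ((-46 - 1*(-8)) + 48) = 200**2 - ((-46 + 8) + 48) = 40000 - (-38 + 48) = 40000 - 1*10 = 40000 - 10 = 39990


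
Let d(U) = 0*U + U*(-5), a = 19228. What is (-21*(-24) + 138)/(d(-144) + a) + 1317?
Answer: 13136079/9974 ≈ 1317.0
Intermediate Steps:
d(U) = -5*U (d(U) = 0 - 5*U = -5*U)
(-21*(-24) + 138)/(d(-144) + a) + 1317 = (-21*(-24) + 138)/(-5*(-144) + 19228) + 1317 = (504 + 138)/(720 + 19228) + 1317 = 642/19948 + 1317 = 642*(1/19948) + 1317 = 321/9974 + 1317 = 13136079/9974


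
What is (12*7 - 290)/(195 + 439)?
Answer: -103/317 ≈ -0.32492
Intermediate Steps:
(12*7 - 290)/(195 + 439) = (84 - 290)/634 = -206*1/634 = -103/317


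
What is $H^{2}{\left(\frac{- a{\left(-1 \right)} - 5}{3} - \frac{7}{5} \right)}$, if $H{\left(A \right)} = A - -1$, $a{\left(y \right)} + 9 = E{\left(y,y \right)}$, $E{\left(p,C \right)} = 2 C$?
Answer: $\frac{64}{25} \approx 2.56$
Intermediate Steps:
$a{\left(y \right)} = -9 + 2 y$
$H{\left(A \right)} = 1 + A$ ($H{\left(A \right)} = A + 1 = 1 + A$)
$H^{2}{\left(\frac{- a{\left(-1 \right)} - 5}{3} - \frac{7}{5} \right)} = \left(1 - \left(\frac{7}{5} - \frac{- (-9 + 2 \left(-1\right)) - 5}{3}\right)\right)^{2} = \left(1 - \left(\frac{7}{5} - \left(- (-9 - 2) - 5\right) \frac{1}{3}\right)\right)^{2} = \left(1 - \left(\frac{7}{5} - \left(\left(-1\right) \left(-11\right) - 5\right) \frac{1}{3}\right)\right)^{2} = \left(1 - \left(\frac{7}{5} - \left(11 - 5\right) \frac{1}{3}\right)\right)^{2} = \left(1 + \left(6 \cdot \frac{1}{3} - \frac{7}{5}\right)\right)^{2} = \left(1 + \left(2 - \frac{7}{5}\right)\right)^{2} = \left(1 + \frac{3}{5}\right)^{2} = \left(\frac{8}{5}\right)^{2} = \frac{64}{25}$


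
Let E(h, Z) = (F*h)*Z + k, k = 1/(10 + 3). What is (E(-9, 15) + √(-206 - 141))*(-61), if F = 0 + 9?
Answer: 963434/13 - 61*I*√347 ≈ 74110.0 - 1136.3*I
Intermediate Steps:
F = 9
k = 1/13 ≈ 0.076923
E(h, Z) = 1/13 + 9*Z*h (E(h, Z) = (9*h)*Z + 1/13 = 9*Z*h + 1/13 = 1/13 + 9*Z*h)
(E(-9, 15) + √(-206 - 141))*(-61) = ((1/13 + 9*15*(-9)) + √(-206 - 141))*(-61) = ((1/13 - 1215) + √(-347))*(-61) = (-15794/13 + I*√347)*(-61) = 963434/13 - 61*I*√347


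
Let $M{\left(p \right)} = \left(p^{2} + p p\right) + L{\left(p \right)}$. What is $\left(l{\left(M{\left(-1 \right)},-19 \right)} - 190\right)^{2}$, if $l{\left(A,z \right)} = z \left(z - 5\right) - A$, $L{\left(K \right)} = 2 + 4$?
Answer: $66564$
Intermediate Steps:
$L{\left(K \right)} = 6$
$M{\left(p \right)} = 6 + 2 p^{2}$ ($M{\left(p \right)} = \left(p^{2} + p p\right) + 6 = \left(p^{2} + p^{2}\right) + 6 = 2 p^{2} + 6 = 6 + 2 p^{2}$)
$l{\left(A,z \right)} = - A + z \left(-5 + z\right)$ ($l{\left(A,z \right)} = z \left(-5 + z\right) - A = - A + z \left(-5 + z\right)$)
$\left(l{\left(M{\left(-1 \right)},-19 \right)} - 190\right)^{2} = \left(\left(\left(-19\right)^{2} - \left(6 + 2 \left(-1\right)^{2}\right) - -95\right) - 190\right)^{2} = \left(\left(361 - \left(6 + 2 \cdot 1\right) + 95\right) - 190\right)^{2} = \left(\left(361 - \left(6 + 2\right) + 95\right) - 190\right)^{2} = \left(\left(361 - 8 + 95\right) - 190\right)^{2} = \left(448 - 190\right)^{2} = 258^{2} = 66564$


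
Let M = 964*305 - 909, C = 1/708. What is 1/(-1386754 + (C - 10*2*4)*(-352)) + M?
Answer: 70484761523909/240471226 ≈ 2.9311e+5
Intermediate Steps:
C = 1/708 ≈ 0.0014124
M = 293111 (M = 294020 - 909 = 293111)
1/(-1386754 + (C - 10*2*4)*(-352)) + M = 1/(-1386754 + (1/708 - 10*2*4)*(-352)) + 293111 = 1/(-1386754 + (1/708 - 20*4)*(-352)) + 293111 = 1/(-1386754 + (1/708 - 80)*(-352)) + 293111 = 1/(-1386754 - 56639/708*(-352)) + 293111 = 1/(-1386754 + 4984232/177) + 293111 = 1/(-240471226/177) + 293111 = -177/240471226 + 293111 = 70484761523909/240471226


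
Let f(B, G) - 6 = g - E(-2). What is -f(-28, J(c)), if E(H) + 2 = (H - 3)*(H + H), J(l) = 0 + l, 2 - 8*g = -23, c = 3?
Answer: 71/8 ≈ 8.8750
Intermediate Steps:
g = 25/8 (g = 1/4 - 1/8*(-23) = 1/4 + 23/8 = 25/8 ≈ 3.1250)
J(l) = l
E(H) = -2 + 2*H*(-3 + H) (E(H) = -2 + (H - 3)*(H + H) = -2 + (-3 + H)*(2*H) = -2 + 2*H*(-3 + H))
f(B, G) = -71/8 (f(B, G) = 6 + (25/8 - (-2 - 6*(-2) + 2*(-2)**2)) = 6 + (25/8 - (-2 + 12 + 2*4)) = 6 + (25/8 - (-2 + 12 + 8)) = 6 + (25/8 - 1*18) = 6 + (25/8 - 18) = 6 - 119/8 = -71/8)
-f(-28, J(c)) = -1*(-71/8) = 71/8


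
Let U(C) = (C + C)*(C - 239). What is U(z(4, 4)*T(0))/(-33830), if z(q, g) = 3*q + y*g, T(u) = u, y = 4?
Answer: 0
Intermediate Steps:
z(q, g) = 3*q + 4*g
U(C) = 2*C*(-239 + C) (U(C) = (2*C)*(-239 + C) = 2*C*(-239 + C))
U(z(4, 4)*T(0))/(-33830) = (2*((3*4 + 4*4)*0)*(-239 + (3*4 + 4*4)*0))/(-33830) = (2*((12 + 16)*0)*(-239 + (12 + 16)*0))*(-1/33830) = (2*(28*0)*(-239 + 28*0))*(-1/33830) = (2*0*(-239 + 0))*(-1/33830) = (2*0*(-239))*(-1/33830) = 0*(-1/33830) = 0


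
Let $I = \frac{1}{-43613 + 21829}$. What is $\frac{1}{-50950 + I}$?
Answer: $- \frac{21784}{1109894801} \approx -1.9627 \cdot 10^{-5}$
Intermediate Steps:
$I = - \frac{1}{21784}$ ($I = \frac{1}{-21784} = - \frac{1}{21784} \approx -4.5905 \cdot 10^{-5}$)
$\frac{1}{-50950 + I} = \frac{1}{-50950 - \frac{1}{21784}} = \frac{1}{- \frac{1109894801}{21784}} = - \frac{21784}{1109894801}$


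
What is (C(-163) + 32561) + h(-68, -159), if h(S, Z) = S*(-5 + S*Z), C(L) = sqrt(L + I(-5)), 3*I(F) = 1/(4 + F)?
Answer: -702315 + 7*I*sqrt(30)/3 ≈ -7.0232e+5 + 12.78*I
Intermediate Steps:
I(F) = 1/(3*(4 + F))
C(L) = sqrt(-1/3 + L) (C(L) = sqrt(L + 1/(3*(4 - 5))) = sqrt(L + (1/3)/(-1)) = sqrt(L + (1/3)*(-1)) = sqrt(L - 1/3) = sqrt(-1/3 + L))
(C(-163) + 32561) + h(-68, -159) = (sqrt(-3 + 9*(-163))/3 + 32561) - 68*(-5 - 68*(-159)) = (sqrt(-3 - 1467)/3 + 32561) - 68*(-5 + 10812) = (sqrt(-1470)/3 + 32561) - 68*10807 = ((7*I*sqrt(30))/3 + 32561) - 734876 = (7*I*sqrt(30)/3 + 32561) - 734876 = (32561 + 7*I*sqrt(30)/3) - 734876 = -702315 + 7*I*sqrt(30)/3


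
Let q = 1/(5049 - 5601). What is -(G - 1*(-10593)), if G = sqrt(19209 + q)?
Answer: -10593 - sqrt(1463264646)/276 ≈ -10732.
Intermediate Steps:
q = -1/552 (q = 1/(-552) = -1/552 ≈ -0.0018116)
G = sqrt(1463264646)/276 (G = sqrt(19209 - 1/552) = sqrt(10603367/552) = sqrt(1463264646)/276 ≈ 138.60)
-(G - 1*(-10593)) = -(sqrt(1463264646)/276 - 1*(-10593)) = -(sqrt(1463264646)/276 + 10593) = -(10593 + sqrt(1463264646)/276) = -10593 - sqrt(1463264646)/276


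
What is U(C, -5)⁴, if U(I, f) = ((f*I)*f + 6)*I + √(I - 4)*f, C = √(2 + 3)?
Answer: (125 + 6*√5 - 5*I*√(4 - √5))⁴ ≈ 3.62e+8 - 7.028e+7*I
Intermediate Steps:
C = √5 ≈ 2.2361
U(I, f) = I*(6 + I*f²) + f*√(-4 + I) (U(I, f) = ((I*f)*f + 6)*I + √(-4 + I)*f = (I*f² + 6)*I + f*√(-4 + I) = (6 + I*f²)*I + f*√(-4 + I) = I*(6 + I*f²) + f*√(-4 + I))
U(C, -5)⁴ = (6*√5 - 5*√(-4 + √5) + (√5)²*(-5)²)⁴ = (6*√5 - 5*√(-4 + √5) + 5*25)⁴ = (6*√5 - 5*√(-4 + √5) + 125)⁴ = (125 - 5*√(-4 + √5) + 6*√5)⁴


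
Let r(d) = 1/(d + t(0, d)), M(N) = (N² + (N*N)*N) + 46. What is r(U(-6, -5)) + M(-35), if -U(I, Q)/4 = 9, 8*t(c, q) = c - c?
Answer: -1497745/36 ≈ -41604.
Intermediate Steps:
t(c, q) = 0 (t(c, q) = (c - c)/8 = (⅛)*0 = 0)
U(I, Q) = -36 (U(I, Q) = -4*9 = -36)
M(N) = 46 + N² + N³ (M(N) = (N² + N²*N) + 46 = (N² + N³) + 46 = 46 + N² + N³)
r(d) = 1/d (r(d) = 1/(d + 0) = 1/d)
r(U(-6, -5)) + M(-35) = 1/(-36) + (46 + (-35)² + (-35)³) = -1/36 + (46 + 1225 - 42875) = -1/36 - 41604 = -1497745/36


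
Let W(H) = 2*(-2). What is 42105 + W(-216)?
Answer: 42101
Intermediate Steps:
W(H) = -4
42105 + W(-216) = 42105 - 4 = 42101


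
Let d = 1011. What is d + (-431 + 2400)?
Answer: 2980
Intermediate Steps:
d + (-431 + 2400) = 1011 + (-431 + 2400) = 1011 + 1969 = 2980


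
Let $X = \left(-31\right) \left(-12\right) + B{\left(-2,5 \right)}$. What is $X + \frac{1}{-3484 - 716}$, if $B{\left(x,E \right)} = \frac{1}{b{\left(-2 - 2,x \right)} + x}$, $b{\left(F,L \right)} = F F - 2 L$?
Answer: $\frac{4687897}{12600} \approx 372.06$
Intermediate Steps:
$b{\left(F,L \right)} = F^{2} - 2 L$
$B{\left(x,E \right)} = \frac{1}{16 - x}$ ($B{\left(x,E \right)} = \frac{1}{\left(\left(-2 - 2\right)^{2} - 2 x\right) + x} = \frac{1}{\left(\left(-4\right)^{2} - 2 x\right) + x} = \frac{1}{\left(16 - 2 x\right) + x} = \frac{1}{16 - x}$)
$X = \frac{6697}{18}$ ($X = \left(-31\right) \left(-12\right) + \frac{1}{16 - -2} = 372 + \frac{1}{16 + 2} = 372 + \frac{1}{18} = \frac{6697}{18} \approx 372.06$)
$X + \frac{1}{-3484 - 716} = \frac{6697}{18} + \frac{1}{-3484 - 716} = \frac{6697}{18} + \frac{1}{-4200} = \frac{6697}{18} - \frac{1}{4200} = \frac{4687897}{12600}$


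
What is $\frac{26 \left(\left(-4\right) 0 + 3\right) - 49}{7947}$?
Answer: $\frac{29}{7947} \approx 0.0036492$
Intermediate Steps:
$\frac{26 \left(\left(-4\right) 0 + 3\right) - 49}{7947} = \left(26 \left(0 + 3\right) - 49\right) \frac{1}{7947} = \left(26 \cdot 3 - 49\right) \frac{1}{7947} = \left(78 - 49\right) \frac{1}{7947} = 29 \cdot \frac{1}{7947} = \frac{29}{7947}$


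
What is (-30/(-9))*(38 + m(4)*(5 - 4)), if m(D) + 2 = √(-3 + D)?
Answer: 370/3 ≈ 123.33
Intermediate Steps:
m(D) = -2 + √(-3 + D)
(-30/(-9))*(38 + m(4)*(5 - 4)) = (-30/(-9))*(38 + (-2 + √(-3 + 4))*(5 - 4)) = (-30*(-⅑))*(38 + (-2 + √1)*1) = 10*(38 + (-2 + 1)*1)/3 = 10*(38 - 1*1)/3 = 10*(38 - 1)/3 = (10/3)*37 = 370/3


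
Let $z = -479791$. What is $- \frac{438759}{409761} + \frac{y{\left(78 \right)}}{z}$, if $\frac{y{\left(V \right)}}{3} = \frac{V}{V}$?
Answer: $- \frac{23390427628}{21844404439} \approx -1.0708$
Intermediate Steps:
$y{\left(V \right)} = 3$ ($y{\left(V \right)} = 3 \frac{V}{V} = 3 \cdot 1 = 3$)
$- \frac{438759}{409761} + \frac{y{\left(78 \right)}}{z} = - \frac{438759}{409761} + \frac{3}{-479791} = \left(-438759\right) \frac{1}{409761} + 3 \left(- \frac{1}{479791}\right) = - \frac{48751}{45529} - \frac{3}{479791} = - \frac{23390427628}{21844404439}$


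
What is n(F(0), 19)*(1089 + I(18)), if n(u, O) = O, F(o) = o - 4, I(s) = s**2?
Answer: 26847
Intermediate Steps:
F(o) = -4 + o
n(F(0), 19)*(1089 + I(18)) = 19*(1089 + 18**2) = 19*(1089 + 324) = 19*1413 = 26847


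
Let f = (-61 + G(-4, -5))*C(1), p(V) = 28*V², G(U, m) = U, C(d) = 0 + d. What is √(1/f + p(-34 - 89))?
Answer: √1789760635/65 ≈ 650.85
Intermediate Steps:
C(d) = d
f = -65 (f = (-61 - 4)*1 = -65*1 = -65)
√(1/f + p(-34 - 89)) = √(1/(-65) + 28*(-34 - 89)²) = √(-1/65 + 28*(-123)²) = √(-1/65 + 28*15129) = √(-1/65 + 423612) = √(27534779/65) = √1789760635/65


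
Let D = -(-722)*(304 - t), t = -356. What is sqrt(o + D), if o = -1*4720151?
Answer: I*sqrt(4243631) ≈ 2060.0*I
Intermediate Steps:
o = -4720151
D = 476520 (D = -(-722)*(304 - 1*(-356)) = -(-722)*(304 + 356) = -(-722)*660 = -722*(-660) = 476520)
sqrt(o + D) = sqrt(-4720151 + 476520) = sqrt(-4243631) = I*sqrt(4243631)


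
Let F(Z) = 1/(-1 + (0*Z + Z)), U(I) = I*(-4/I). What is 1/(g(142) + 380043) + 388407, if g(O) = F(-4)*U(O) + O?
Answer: 738334130108/1900929 ≈ 3.8841e+5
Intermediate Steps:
U(I) = -4
F(Z) = 1/(-1 + Z) (F(Z) = 1/(-1 + (0 + Z)) = 1/(-1 + Z))
g(O) = 4/5 + O (g(O) = -4/(-1 - 4) + O = -4/(-5) + O = -1/5*(-4) + O = 4/5 + O)
1/(g(142) + 380043) + 388407 = 1/((4/5 + 142) + 380043) + 388407 = 1/(714/5 + 380043) + 388407 = 1/(1900929/5) + 388407 = 5/1900929 + 388407 = 738334130108/1900929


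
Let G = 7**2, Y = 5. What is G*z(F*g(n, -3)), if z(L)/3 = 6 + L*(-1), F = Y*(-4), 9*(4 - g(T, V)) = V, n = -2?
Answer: 13622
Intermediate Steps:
g(T, V) = 4 - V/9
G = 49
F = -20 (F = 5*(-4) = -20)
z(L) = 18 - 3*L (z(L) = 3*(6 + L*(-1)) = 3*(6 - L) = 18 - 3*L)
G*z(F*g(n, -3)) = 49*(18 - (-60)*(4 - 1/9*(-3))) = 49*(18 - (-60)*(4 + 1/3)) = 49*(18 - (-60)*13/3) = 49*(18 - 3*(-260/3)) = 49*(18 + 260) = 49*278 = 13622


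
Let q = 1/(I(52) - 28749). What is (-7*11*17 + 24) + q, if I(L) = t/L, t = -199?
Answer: -1921263947/1495147 ≈ -1285.0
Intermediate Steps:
I(L) = -199/L
q = -52/1495147 (q = 1/(-199/52 - 28749) = 1/(-1495147/52) = -52/1495147 ≈ -3.4779e-5)
(-7*11*17 + 24) + q = (-7*11*17 + 24) - 52/1495147 = (-77*17 + 24) - 52/1495147 = (-1309 + 24) - 52/1495147 = -1285 - 52/1495147 = -1921263947/1495147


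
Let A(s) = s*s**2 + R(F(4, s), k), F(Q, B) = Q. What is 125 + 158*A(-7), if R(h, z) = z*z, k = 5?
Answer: -50119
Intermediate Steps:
R(h, z) = z**2
A(s) = 25 + s**3 (A(s) = s*s**2 + 5**2 = s**3 + 25 = 25 + s**3)
125 + 158*A(-7) = 125 + 158*(25 + (-7)**3) = 125 + 158*(25 - 343) = 125 + 158*(-318) = 125 - 50244 = -50119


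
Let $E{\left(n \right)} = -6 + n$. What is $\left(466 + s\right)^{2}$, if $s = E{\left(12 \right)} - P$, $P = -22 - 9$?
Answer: $253009$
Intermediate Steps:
$P = -31$ ($P = -22 - 9 = -31$)
$s = 37$ ($s = \left(-6 + 12\right) - -31 = 6 + 31 = 37$)
$\left(466 + s\right)^{2} = \left(466 + 37\right)^{2} = 503^{2} = 253009$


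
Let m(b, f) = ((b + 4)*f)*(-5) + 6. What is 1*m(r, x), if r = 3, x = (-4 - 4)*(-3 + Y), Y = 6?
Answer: 846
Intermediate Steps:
x = -24 (x = (-4 - 4)*(-3 + 6) = -8*3 = -24)
m(b, f) = 6 - 5*f*(4 + b) (m(b, f) = ((4 + b)*f)*(-5) + 6 = (f*(4 + b))*(-5) + 6 = -5*f*(4 + b) + 6 = 6 - 5*f*(4 + b))
1*m(r, x) = 1*(6 - 20*(-24) - 5*3*(-24)) = 1*(6 + 480 + 360) = 1*846 = 846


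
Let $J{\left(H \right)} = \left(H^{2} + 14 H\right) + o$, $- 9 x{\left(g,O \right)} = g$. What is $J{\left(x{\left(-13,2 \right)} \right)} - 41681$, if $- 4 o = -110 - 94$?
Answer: $- \frac{3370223}{81} \approx -41608.0$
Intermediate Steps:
$o = 51$ ($o = - \frac{-110 - 94}{4} = \left(- \frac{1}{4}\right) \left(-204\right) = 51$)
$x{\left(g,O \right)} = - \frac{g}{9}$
$J{\left(H \right)} = 51 + H^{2} + 14 H$ ($J{\left(H \right)} = \left(H^{2} + 14 H\right) + 51 = 51 + H^{2} + 14 H$)
$J{\left(x{\left(-13,2 \right)} \right)} - 41681 = \left(51 + \left(\left(- \frac{1}{9}\right) \left(-13\right)\right)^{2} + 14 \left(\left(- \frac{1}{9}\right) \left(-13\right)\right)\right) - 41681 = \left(51 + \left(\frac{13}{9}\right)^{2} + 14 \cdot \frac{13}{9}\right) - 41681 = \left(51 + \frac{169}{81} + \frac{182}{9}\right) - 41681 = \frac{5938}{81} - 41681 = - \frac{3370223}{81}$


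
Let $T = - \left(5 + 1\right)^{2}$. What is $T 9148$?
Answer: $-329328$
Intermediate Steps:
$T = -36$ ($T = - 6^{2} = \left(-1\right) 36 = -36$)
$T 9148 = \left(-36\right) 9148 = -329328$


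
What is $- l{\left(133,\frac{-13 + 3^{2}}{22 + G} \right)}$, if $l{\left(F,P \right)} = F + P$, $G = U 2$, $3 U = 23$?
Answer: $- \frac{3721}{28} \approx -132.89$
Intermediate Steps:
$U = \frac{23}{3}$ ($U = \frac{1}{3} \cdot 23 = \frac{23}{3} \approx 7.6667$)
$G = \frac{46}{3}$ ($G = \frac{23}{3} \cdot 2 = \frac{46}{3} \approx 15.333$)
$- l{\left(133,\frac{-13 + 3^{2}}{22 + G} \right)} = - (133 + \frac{-13 + 3^{2}}{22 + \frac{46}{3}}) = - (133 + \frac{-13 + 9}{\frac{112}{3}}) = - (133 - \frac{3}{28}) = \left(-1\right) \frac{3721}{28} = - \frac{3721}{28}$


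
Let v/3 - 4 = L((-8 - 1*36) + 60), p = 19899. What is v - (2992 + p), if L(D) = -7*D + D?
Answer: -23167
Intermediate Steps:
L(D) = -6*D
v = -276 (v = 12 + 3*(-6*((-8 - 1*36) + 60)) = 12 + 3*(-6*((-8 - 36) + 60)) = 12 + 3*(-6*(-44 + 60)) = 12 + 3*(-6*16) = 12 + 3*(-96) = 12 - 288 = -276)
v - (2992 + p) = -276 - (2992 + 19899) = -276 - 1*22891 = -276 - 22891 = -23167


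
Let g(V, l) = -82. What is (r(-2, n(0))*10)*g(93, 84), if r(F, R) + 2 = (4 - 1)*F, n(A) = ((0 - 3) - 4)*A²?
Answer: 6560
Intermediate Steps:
n(A) = -7*A² (n(A) = (-3 - 4)*A² = -7*A²)
r(F, R) = -2 + 3*F (r(F, R) = -2 + (4 - 1)*F = -2 + 3*F)
(r(-2, n(0))*10)*g(93, 84) = ((-2 + 3*(-2))*10)*(-82) = ((-2 - 6)*10)*(-82) = -8*10*(-82) = -80*(-82) = 6560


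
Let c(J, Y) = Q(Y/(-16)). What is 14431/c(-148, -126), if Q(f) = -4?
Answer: -14431/4 ≈ -3607.8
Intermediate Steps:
c(J, Y) = -4
14431/c(-148, -126) = 14431/(-4) = 14431*(-1/4) = -14431/4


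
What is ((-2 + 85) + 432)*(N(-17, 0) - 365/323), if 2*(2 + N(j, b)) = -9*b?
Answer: -520665/323 ≈ -1612.0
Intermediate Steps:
N(j, b) = -2 - 9*b/2 (N(j, b) = -2 + (-9*b)/2 = -2 - 9*b/2)
((-2 + 85) + 432)*(N(-17, 0) - 365/323) = ((-2 + 85) + 432)*((-2 - 9/2*0) - 365/323) = (83 + 432)*((-2 + 0) - 365*1/323) = 515*(-2 - 365/323) = 515*(-1011/323) = -520665/323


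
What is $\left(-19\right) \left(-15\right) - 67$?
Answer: $218$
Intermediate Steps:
$\left(-19\right) \left(-15\right) - 67 = 285 - 67 = 218$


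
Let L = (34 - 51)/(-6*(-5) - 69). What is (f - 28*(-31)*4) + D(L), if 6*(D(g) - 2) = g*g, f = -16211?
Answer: -116237573/9126 ≈ -12737.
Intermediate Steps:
L = 17/39 (L = -17/(30 - 69) = -17/(-39) = -17*(-1/39) = 17/39 ≈ 0.43590)
D(g) = 2 + g²/6 (D(g) = 2 + (g*g)/6 = 2 + g²/6)
(f - 28*(-31)*4) + D(L) = (-16211 - 28*(-31)*4) + (2 + (17/39)²/6) = (-16211 + 868*4) + (2 + (⅙)*(289/1521)) = (-16211 + 3472) + (2 + 289/9126) = -12739 + 18541/9126 = -116237573/9126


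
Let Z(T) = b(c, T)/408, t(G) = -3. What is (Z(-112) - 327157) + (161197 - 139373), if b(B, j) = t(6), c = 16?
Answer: -41525289/136 ≈ -3.0533e+5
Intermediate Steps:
b(B, j) = -3
Z(T) = -1/136 (Z(T) = -3/408 = -3*1/408 = -1/136)
(Z(-112) - 327157) + (161197 - 139373) = (-1/136 - 327157) + (161197 - 139373) = -44493353/136 + 21824 = -41525289/136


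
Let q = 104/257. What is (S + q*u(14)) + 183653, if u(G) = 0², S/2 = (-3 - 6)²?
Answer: 183815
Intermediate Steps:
S = 162 (S = 2*(-3 - 6)² = 2*(-9)² = 2*81 = 162)
q = 104/257 (q = 104*(1/257) = 104/257 ≈ 0.40467)
u(G) = 0
(S + q*u(14)) + 183653 = (162 + (104/257)*0) + 183653 = (162 + 0) + 183653 = 162 + 183653 = 183815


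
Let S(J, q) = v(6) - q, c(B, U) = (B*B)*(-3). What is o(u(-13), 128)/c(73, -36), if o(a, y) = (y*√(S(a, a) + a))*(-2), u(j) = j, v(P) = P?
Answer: 256*√6/15987 ≈ 0.039224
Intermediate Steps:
c(B, U) = -3*B² (c(B, U) = B²*(-3) = -3*B²)
S(J, q) = 6 - q
o(a, y) = -2*y*√6 (o(a, y) = (y*√((6 - a) + a))*(-2) = (y*√6)*(-2) = -2*y*√6)
o(u(-13), 128)/c(73, -36) = (-2*128*√6)/((-3*73²)) = (-256*√6)/((-3*5329)) = -256*√6/(-15987) = -256*√6*(-1/15987) = 256*√6/15987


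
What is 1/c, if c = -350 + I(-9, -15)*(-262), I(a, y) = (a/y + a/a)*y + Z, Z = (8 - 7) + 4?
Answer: 1/4628 ≈ 0.00021608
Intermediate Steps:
Z = 5 (Z = 1 + 4 = 5)
I(a, y) = 5 + y*(1 + a/y) (I(a, y) = (a/y + a/a)*y + 5 = (a/y + 1)*y + 5 = (1 + a/y)*y + 5 = y*(1 + a/y) + 5 = 5 + y*(1 + a/y))
c = 4628 (c = -350 + (5 - 9 - 15)*(-262) = -350 - 19*(-262) = -350 + 4978 = 4628)
1/c = 1/4628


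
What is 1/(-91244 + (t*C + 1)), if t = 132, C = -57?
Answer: -1/98767 ≈ -1.0125e-5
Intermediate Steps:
1/(-91244 + (t*C + 1)) = 1/(-91244 + (132*(-57) + 1)) = 1/(-91244 + (-7524 + 1)) = 1/(-91244 - 7523) = 1/(-98767) = -1/98767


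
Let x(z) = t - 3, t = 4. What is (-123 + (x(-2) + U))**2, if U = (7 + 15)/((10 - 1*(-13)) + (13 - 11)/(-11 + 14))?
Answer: 73891216/5041 ≈ 14658.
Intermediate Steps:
x(z) = 1 (x(z) = 4 - 3 = 1)
U = 66/71 (U = 22/((10 + 13) + 2/3) = 22/(23 + 2*(1/3)) = 22/(23 + 2/3) = 22/(71/3) = 22*(3/71) = 66/71 ≈ 0.92958)
(-123 + (x(-2) + U))**2 = (-123 + (1 + 66/71))**2 = (-123 + 137/71)**2 = (-8596/71)**2 = 73891216/5041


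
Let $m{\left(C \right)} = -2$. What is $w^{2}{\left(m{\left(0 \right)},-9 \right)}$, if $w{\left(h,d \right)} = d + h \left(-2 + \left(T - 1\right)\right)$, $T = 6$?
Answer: $225$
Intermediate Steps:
$w{\left(h,d \right)} = d + 3 h$ ($w{\left(h,d \right)} = d + h \left(-2 + \left(6 - 1\right)\right) = d + h \left(-2 + 5\right) = d + h 3 = d + 3 h$)
$w^{2}{\left(m{\left(0 \right)},-9 \right)} = \left(-9 + 3 \left(-2\right)\right)^{2} = \left(-9 - 6\right)^{2} = \left(-15\right)^{2} = 225$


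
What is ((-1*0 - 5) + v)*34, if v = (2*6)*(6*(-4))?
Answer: -9962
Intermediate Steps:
v = -288 (v = 12*(-24) = -288)
((-1*0 - 5) + v)*34 = ((-1*0 - 5) - 288)*34 = ((0 - 5) - 288)*34 = (-5 - 288)*34 = -293*34 = -9962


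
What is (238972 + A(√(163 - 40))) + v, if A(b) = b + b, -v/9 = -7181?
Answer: 303601 + 2*√123 ≈ 3.0362e+5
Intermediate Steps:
v = 64629 (v = -9*(-7181) = 64629)
A(b) = 2*b
(238972 + A(√(163 - 40))) + v = (238972 + 2*√(163 - 40)) + 64629 = (238972 + 2*√123) + 64629 = 303601 + 2*√123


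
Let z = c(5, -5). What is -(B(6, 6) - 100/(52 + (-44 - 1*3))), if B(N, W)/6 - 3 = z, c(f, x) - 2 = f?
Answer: -40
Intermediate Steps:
c(f, x) = 2 + f
z = 7 (z = 2 + 5 = 7)
B(N, W) = 60 (B(N, W) = 18 + 6*7 = 18 + 42 = 60)
-(B(6, 6) - 100/(52 + (-44 - 1*3))) = -(60 - 100/(52 + (-44 - 1*3))) = -(60 - 100/(52 + (-44 - 3))) = -(60 - 100/(52 - 47)) = -(60 - 100/5) = -(60 + (1/5)*(-100)) = -(60 - 20) = -1*40 = -40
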